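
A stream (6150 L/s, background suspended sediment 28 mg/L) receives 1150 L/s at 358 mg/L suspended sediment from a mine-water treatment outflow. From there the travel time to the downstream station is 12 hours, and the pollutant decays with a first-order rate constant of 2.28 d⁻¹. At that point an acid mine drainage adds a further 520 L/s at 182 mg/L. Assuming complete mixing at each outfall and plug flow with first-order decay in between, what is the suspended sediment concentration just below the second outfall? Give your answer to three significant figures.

Mixed concentration C = ΣQC/ΣQ = (6150·28.00 + 1150·358.0) / 7300 = 583900/7300 = 79.99 mg/L; combined flow 7300 L/s.
First-order decay: C = 79.99·exp(−k·t) = 79.99·0.3198 = 25.58 mg/L.
Second outfall: C = (7300·25.58 + 520.0·182.0)/7820 = 35.98 mg/L.

36.0 mg/L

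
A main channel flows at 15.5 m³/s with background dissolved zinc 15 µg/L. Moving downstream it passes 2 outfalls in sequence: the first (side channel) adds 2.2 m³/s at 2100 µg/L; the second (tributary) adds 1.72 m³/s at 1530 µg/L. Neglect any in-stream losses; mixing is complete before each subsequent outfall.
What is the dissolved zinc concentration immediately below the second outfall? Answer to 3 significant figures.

385 µg/L

Outfall 1: combined Q = 17.70 m³/s; C = (15.50·15.00 + 2.200·2100)/17.70 = 274.2 µg/L.
Outfall 2: combined Q = 19.42 m³/s; C = (17.70·274.2 + 1.720·1530)/19.42 = 385.4 µg/L.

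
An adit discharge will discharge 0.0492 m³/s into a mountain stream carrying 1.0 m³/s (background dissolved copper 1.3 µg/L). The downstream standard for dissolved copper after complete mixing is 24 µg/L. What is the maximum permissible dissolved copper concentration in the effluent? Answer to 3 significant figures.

At the limit, (Qr·Cr + Qe·Cₑ)/(Qr + Qe) = 24:
Cₑ = (1.049·24 − 1.000·1.300) / 0.04920 = 485.4 µg/L.

485 µg/L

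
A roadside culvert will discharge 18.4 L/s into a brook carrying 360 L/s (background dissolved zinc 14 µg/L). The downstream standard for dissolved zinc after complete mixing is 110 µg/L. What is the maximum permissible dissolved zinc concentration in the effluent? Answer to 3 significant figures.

At the limit, (Qr·Cr + Qe·Cₑ)/(Qr + Qe) = 110:
Cₑ = (378.4·110 − 360.0·14.00) / 18.40 = 1988 µg/L.

1990 µg/L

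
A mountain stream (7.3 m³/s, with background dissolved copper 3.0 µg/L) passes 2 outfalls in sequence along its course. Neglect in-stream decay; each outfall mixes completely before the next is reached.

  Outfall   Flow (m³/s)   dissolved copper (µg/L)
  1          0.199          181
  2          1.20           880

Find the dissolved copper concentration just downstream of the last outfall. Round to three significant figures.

128 µg/L

After outfall 1: Q = 7.300 + 0.1990 = 7.499 m³/s; C = (7.300·3.000 + 0.1990·181.0)/7.499 = 7.724 µg/L.
After outfall 2: Q = 7.499 + 1.200 = 8.699 m³/s; C = (7.499·7.724 + 1.200·880.0)/8.699 = 128.1 µg/L.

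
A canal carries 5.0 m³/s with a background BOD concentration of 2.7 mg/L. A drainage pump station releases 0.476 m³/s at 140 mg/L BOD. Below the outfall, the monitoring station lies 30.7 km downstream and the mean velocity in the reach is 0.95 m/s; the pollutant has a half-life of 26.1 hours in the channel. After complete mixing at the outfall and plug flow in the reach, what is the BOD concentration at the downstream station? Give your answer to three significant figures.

Mixed concentration C = ΣQC/ΣQ = (5.000·2.700 + 0.4760·140.0) / 5.476 = 80.14/5.476 = 14.63 mg/L.
Travel time t = 30.7·1000 / 0.95 = 32320 s = 8.977 h.
Half-life 26.1 h → k = ln 2 / 26.1 = 0.02656 h⁻¹ = 0.6374 d⁻¹.
First-order decay: C = 14.63·exp(−k·t) = 14.63·0.7879 = 11.53 mg/L.

11.5 mg/L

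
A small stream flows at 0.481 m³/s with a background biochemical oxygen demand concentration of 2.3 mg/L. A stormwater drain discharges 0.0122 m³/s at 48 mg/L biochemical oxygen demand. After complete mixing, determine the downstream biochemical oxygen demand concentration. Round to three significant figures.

3.43 mg/L

Flow-weighted average: C = (0.4810·2.300 + 0.01220·48.00) / 0.4932 = 1.692/0.4932 = 3.430 mg/L.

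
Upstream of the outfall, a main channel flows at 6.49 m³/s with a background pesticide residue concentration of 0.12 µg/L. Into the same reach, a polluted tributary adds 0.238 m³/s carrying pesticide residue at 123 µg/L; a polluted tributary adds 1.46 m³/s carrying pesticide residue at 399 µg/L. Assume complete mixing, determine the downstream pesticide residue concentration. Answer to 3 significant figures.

74.8 µg/L

Flow-weighted average: C = (6.490·0.1200 + 0.2380·123.0 + 1.460·399.0) / 8.188 = 612.6/8.188 = 74.82 µg/L.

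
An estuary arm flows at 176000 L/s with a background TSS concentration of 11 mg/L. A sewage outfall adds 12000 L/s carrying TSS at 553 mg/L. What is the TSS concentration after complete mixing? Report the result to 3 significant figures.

45.6 mg/L

Conservation of mass: C = (176000·11.00 + 12000·553.0) / 188000 = 8572000/188000 = 45.60 mg/L.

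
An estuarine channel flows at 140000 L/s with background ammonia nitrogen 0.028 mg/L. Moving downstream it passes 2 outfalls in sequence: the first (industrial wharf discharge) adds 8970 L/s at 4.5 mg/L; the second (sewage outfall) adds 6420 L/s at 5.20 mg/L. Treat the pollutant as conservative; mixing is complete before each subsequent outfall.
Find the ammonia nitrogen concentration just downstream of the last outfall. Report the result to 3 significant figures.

Below outfall 1: Q → 149000 L/s, C = (140000·0.02800 + 8970·4.500)/149000 = 0.2973 mg/L.
Below outfall 2: Q → 155400 L/s, C = (149000·0.2973 + 6420·5.200)/155400 = 0.4998 mg/L.

0.500 mg/L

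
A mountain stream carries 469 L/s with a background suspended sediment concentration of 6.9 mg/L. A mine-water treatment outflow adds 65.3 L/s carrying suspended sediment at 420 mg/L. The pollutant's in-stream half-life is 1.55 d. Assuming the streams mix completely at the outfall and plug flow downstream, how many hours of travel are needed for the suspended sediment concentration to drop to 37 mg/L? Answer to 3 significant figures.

Conservation of mass: C = (469.0·6.900 + 65.30·420.0) / 534.3 = 30660/534.3 = 57.39 mg/L.
Half-life 1.55 d → k = ln 2 / 1.55 = 0.4472 d⁻¹.
57.39·exp(−k·t) = 37 → t = ln(57.39/37)/k = 84800 s = 23.56 h.

23.6 h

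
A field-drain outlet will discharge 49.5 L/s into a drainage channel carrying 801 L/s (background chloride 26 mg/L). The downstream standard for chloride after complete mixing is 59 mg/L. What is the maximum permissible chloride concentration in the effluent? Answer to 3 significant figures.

At the limit, (Qr·Cr + Qe·Cₑ)/(Qr + Qe) = 59:
Cₑ = (850.5·59 − 801.0·26.00) / 49.50 = 593.0 mg/L.

593 mg/L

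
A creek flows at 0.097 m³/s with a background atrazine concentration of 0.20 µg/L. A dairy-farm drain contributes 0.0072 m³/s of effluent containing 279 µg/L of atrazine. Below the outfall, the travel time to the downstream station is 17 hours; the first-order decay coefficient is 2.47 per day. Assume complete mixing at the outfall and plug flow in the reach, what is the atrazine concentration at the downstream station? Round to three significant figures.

3.38 µg/L

Flow-weighted average: C = (0.09700·0.2000 + 0.007200·279.0) / 0.1042 = 2.028/0.1042 = 19.46 µg/L.
Applying C = C₀e^(−kt): 19.46 × 0.1738 = 3.384 µg/L.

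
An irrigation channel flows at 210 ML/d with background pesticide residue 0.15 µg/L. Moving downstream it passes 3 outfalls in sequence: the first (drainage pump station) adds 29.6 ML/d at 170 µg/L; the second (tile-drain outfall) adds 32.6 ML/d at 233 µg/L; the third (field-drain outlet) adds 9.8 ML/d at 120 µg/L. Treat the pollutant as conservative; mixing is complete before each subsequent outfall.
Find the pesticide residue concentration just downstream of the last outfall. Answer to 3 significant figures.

49.1 µg/L

Outfall 1: combined Q = 239.6 ML/d; C = (210.0·0.1500 + 29.60·170.0)/239.6 = 21.13 µg/L.
Outfall 2: combined Q = 272.2 ML/d; C = (239.6·21.13 + 32.60·233.0)/272.2 = 46.51 µg/L.
Outfall 3: combined Q = 282.0 ML/d; C = (272.2·46.51 + 9.800·120.0)/282.0 = 49.06 µg/L.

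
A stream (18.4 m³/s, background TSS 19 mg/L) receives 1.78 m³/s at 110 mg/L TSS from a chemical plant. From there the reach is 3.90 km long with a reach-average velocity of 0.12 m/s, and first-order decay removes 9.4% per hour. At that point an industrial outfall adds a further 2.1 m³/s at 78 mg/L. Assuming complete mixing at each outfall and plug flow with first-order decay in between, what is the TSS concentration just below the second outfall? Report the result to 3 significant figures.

17.4 mg/L

Mass balance: C = (18.40·19.00 + 1.780·110.0) / 20.18 = 545.4/20.18 = 27.03 mg/L; combined flow 20.18 m³/s.
Travel time t = 3.90·1000 / 0.12 = 32500 s = 9.028 h.
9.4%/h lost → k = −ln(1 − 0.094) = 0.09872 h⁻¹.
Applying C = C₀e^(−kt): 27.03 × 0.4102 = 11.09 mg/L.
At the second outfall, C = (20.18·11.09 + 2.100·78.00) / (20.18 + 2.100) = 17.39 mg/L.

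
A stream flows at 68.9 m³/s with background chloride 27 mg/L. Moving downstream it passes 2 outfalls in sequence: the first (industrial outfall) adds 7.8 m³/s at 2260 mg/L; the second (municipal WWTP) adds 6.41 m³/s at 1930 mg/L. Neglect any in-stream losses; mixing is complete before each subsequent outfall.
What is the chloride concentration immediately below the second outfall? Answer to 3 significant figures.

383 mg/L

After outfall 1: Q = 68.90 + 7.800 = 76.70 m³/s; C = (68.90·27.00 + 7.800·2260)/76.70 = 254.1 mg/L.
After outfall 2: Q = 76.70 + 6.410 = 83.11 m³/s; C = (76.70·254.1 + 6.410·1930)/83.11 = 383.3 mg/L.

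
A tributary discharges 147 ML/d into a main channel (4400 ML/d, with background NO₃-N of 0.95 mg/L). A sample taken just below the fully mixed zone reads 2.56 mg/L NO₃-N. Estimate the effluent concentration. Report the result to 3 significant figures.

50.8 mg/L

Mass balance: 4400·0.9500 + 147.0·Cₑ = 4547·2.560
→ Cₑ = (4547·2.560 − 4400·0.9500) / 147.0 = 50.75 mg/L.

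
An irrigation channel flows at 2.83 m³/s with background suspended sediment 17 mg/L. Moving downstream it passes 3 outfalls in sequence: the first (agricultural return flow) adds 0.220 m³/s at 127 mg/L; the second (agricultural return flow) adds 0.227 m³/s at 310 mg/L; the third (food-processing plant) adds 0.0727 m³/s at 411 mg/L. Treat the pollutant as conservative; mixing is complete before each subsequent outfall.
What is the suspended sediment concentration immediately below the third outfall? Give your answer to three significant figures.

52.6 mg/L

Below outfall 1: Q → 3.050 m³/s, C = (2.830·17.00 + 0.2200·127.0)/3.050 = 24.93 mg/L.
Below outfall 2: Q → 3.277 m³/s, C = (3.050·24.93 + 0.2270·310.0)/3.277 = 44.68 mg/L.
Below outfall 3: Q → 3.350 m³/s, C = (3.277·44.68 + 0.07270·411.0)/3.350 = 52.63 mg/L.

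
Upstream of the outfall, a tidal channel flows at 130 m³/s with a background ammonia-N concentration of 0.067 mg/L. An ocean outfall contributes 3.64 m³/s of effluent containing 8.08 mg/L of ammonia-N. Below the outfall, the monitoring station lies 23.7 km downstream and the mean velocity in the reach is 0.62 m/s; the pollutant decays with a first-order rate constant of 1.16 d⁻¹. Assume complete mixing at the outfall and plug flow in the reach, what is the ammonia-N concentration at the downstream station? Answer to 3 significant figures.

0.171 mg/L

After mixing, C = (130.0·0.06700 + 3.640·8.080) / 133.6 = 38.12/133.6 = 0.2853 mg/L.
Travel time t = 23.7·1000 / 0.62 = 38230 s = 10.62 h.
Decay over the reach: 0.2853·exp(−kt) = 0.2853·0.5986 = 0.1707 mg/L.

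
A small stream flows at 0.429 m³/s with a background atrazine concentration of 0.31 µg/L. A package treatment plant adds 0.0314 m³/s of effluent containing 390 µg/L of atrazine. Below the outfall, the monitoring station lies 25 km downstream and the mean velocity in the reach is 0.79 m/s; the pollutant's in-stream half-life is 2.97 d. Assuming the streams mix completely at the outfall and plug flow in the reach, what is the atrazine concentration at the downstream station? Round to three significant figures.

24.7 µg/L

After mixing, C = (0.4290·0.3100 + 0.03140·390.0) / 0.4604 = 12.38/0.4604 = 26.89 µg/L.
Travel time t = 25·1000 / 0.79 = 31650 s = 8.790 h.
Half-life 2.97 d → k = ln 2 / 2.97 = 0.2334 d⁻¹.
After decay, C = 26.89 × e^(−kt) = 26.89 × 0.9181 = 24.68 µg/L.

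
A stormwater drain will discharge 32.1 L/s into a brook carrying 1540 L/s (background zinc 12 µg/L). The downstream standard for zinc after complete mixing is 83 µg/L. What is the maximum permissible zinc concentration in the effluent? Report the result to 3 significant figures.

At the limit, (Qr·Cr + Qe·Cₑ)/(Qr + Qe) = 83:
Cₑ = (1572·83 − 1540·12.00) / 32.10 = 3489 µg/L.

3490 µg/L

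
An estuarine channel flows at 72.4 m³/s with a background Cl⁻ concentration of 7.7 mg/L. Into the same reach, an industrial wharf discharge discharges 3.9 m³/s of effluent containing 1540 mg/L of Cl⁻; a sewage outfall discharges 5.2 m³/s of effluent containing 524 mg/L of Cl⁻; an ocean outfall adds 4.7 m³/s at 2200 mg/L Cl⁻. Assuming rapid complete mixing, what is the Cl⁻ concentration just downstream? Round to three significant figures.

Mass balance: C = (72.40·7.700 + 3.900·1540 + 5.200·524.0 + 4.700·2200) / 86.20 = 19630/86.20 = 227.7 mg/L.

228 mg/L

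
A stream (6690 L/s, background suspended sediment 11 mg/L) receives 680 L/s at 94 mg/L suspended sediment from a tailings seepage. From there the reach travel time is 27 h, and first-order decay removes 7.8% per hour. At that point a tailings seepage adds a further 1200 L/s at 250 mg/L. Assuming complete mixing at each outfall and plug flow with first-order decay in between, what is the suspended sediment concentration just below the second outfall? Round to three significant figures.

Conservation of mass: C = (6690·11.00 + 680.0·94.00) / 7370 = 137500/7370 = 18.66 mg/L; combined flow 7370 L/s.
7.8%/h lost → k = −ln(1 − 0.078) = 0.08121 h⁻¹.
Applying C = C₀e^(−kt): 18.66 × 0.1116 = 2.083 mg/L.
At the second outfall, C = (7370·2.083 + 1200·250.0) / (7370 + 1200) = 36.80 mg/L.

36.8 mg/L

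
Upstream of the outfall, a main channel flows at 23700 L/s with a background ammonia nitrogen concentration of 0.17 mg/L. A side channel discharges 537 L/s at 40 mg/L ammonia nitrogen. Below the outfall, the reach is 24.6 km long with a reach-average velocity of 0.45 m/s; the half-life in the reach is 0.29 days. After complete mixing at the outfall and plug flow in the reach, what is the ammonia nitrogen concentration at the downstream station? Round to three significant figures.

0.232 mg/L

Flow-weighted average: C = (23700·0.1700 + 537.0·40.00) / 24240 = 25510/24240 = 1.052 mg/L.
Travel time t = 24.6·1000 / 0.45 = 54670 s = 15.19 h.
Half-life 0.29 d → k = ln 2 / 0.29 = 2.390 d⁻¹.
After decay, C = 1.052 × e^(−kt) = 1.052 × 0.2204 = 0.2320 mg/L.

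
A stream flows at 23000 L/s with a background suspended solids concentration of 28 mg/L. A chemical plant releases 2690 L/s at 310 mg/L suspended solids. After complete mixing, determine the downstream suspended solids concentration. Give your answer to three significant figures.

Conservation of mass: C = (23000·28.00 + 2690·310.0) / 25690 = 1478000/25690 = 57.53 mg/L.

57.5 mg/L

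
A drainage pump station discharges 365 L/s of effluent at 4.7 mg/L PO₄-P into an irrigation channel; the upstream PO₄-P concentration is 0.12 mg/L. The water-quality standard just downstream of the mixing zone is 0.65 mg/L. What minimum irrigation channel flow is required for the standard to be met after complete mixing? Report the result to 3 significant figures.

2790 L/s

Set C_mix = 0.65: (Q·0.1200 + 365.0·4.700) / (Q + 365.0) = 0.65
→ Q = 365.0·(4.700 − 0.65)/(0.65 − 0.1200) = 2789 L/s.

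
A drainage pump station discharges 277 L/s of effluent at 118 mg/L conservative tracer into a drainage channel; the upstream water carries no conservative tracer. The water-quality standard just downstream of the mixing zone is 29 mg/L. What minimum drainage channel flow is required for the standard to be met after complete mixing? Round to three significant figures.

Set C_mix = 29: (Q·0 + 277.0·118.0) / (Q + 277.0) = 29
→ Q = 277.0·(118.0 − 29)/(29 − 0) = 850.1 L/s.

850 L/s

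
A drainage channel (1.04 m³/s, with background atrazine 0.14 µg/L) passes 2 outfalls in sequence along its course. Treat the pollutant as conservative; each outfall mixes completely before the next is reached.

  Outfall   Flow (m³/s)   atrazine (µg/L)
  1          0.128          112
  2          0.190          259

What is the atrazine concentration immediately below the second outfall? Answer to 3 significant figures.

After outfall 1: Q = 1.040 + 0.1280 = 1.168 m³/s; C = (1.040·0.1400 + 0.1280·112.0)/1.168 = 12.40 µg/L.
After outfall 2: Q = 1.168 + 0.1900 = 1.358 m³/s; C = (1.168·12.40 + 0.1900·259.0)/1.358 = 46.90 µg/L.

46.9 µg/L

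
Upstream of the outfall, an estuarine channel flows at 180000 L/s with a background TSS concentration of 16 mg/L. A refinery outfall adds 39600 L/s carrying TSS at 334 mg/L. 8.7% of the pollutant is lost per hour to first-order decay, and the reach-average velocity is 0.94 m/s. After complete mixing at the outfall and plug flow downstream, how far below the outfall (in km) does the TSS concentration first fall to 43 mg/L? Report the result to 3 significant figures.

Flow-weighted average: C = (180000·16.00 + 39600·334.0) / 219600 = 16110000/219600 = 73.34 mg/L.
8.7%/h lost → k = −ln(1 − 0.087) = 0.09102 h⁻¹.
Set 73.34·exp(−k·t) = 43 → t = ln(73.34/43)/k = 21120 s = 5.866 h.
Distance = v·t = 0.94·21120 = 19850 m = 19.85 km.

19.9 km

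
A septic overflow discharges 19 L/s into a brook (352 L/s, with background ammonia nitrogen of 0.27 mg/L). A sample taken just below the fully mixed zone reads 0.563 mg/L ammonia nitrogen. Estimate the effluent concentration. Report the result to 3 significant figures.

Mass balance: 352.0·0.2700 + 19.00·Cₑ = 371.0·0.5630
→ Cₑ = (371.0·0.5630 − 352.0·0.2700) / 19.00 = 5.991 mg/L.

5.99 mg/L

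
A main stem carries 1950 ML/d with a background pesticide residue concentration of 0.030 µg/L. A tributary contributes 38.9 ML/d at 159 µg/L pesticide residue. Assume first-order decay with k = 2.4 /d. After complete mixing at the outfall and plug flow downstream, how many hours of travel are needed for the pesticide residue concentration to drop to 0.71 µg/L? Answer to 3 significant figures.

14.9 h

Flow-weighted average: C = (1950·0.03000 + 38.90·159.0) / 1989 = 6244/1989 = 3.139 µg/L.
3.139·exp(−k·t) = 0.71 → t = ln(3.139/0.71)/k = 53510 s = 14.86 h.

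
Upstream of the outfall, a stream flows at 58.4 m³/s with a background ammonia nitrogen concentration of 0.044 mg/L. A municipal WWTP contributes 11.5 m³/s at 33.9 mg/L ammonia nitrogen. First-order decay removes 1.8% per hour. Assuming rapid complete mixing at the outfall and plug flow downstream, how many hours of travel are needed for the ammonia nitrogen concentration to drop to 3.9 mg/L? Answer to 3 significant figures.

Conservation of mass: C = (58.40·0.04400 + 11.50·33.90) / 69.90 = 392.4/69.90 = 5.614 mg/L.
1.8%/h lost → k = −ln(1 − 0.018) = 0.01816 h⁻¹.
5.614·exp(−k·t) = 3.9 → t = ln(5.614/3.9)/k = 72200 s = 20.06 h.

20.1 h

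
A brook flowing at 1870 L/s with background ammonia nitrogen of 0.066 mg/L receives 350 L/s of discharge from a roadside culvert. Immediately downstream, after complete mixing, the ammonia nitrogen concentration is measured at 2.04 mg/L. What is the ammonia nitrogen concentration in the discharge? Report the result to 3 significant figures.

12.6 mg/L

Mass balance: 1870·0.06600 + 350.0·Cₑ = 2220·2.040
→ Cₑ = (2220·2.040 − 1870·0.06600) / 350.0 = 12.59 mg/L.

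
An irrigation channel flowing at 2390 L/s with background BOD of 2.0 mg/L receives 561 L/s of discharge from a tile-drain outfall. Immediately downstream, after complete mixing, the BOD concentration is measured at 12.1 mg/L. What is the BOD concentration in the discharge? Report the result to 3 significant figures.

Mass balance: 2390·2.000 + 561.0·Cₑ = 2951·12.10
→ Cₑ = (2951·12.10 − 2390·2.000) / 561.0 = 55.13 mg/L.

55.1 mg/L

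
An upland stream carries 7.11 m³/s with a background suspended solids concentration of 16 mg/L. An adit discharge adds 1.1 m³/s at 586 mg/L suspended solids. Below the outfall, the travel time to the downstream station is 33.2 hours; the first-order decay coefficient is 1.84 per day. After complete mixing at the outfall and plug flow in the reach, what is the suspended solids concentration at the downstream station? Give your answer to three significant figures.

After mixing, C = (7.110·16.00 + 1.100·586.0) / 8.210 = 758.4/8.210 = 92.37 mg/L.
After decay, C = 92.37 × e^(−kt) = 92.37 × 0.07845 = 7.246 mg/L.

7.25 mg/L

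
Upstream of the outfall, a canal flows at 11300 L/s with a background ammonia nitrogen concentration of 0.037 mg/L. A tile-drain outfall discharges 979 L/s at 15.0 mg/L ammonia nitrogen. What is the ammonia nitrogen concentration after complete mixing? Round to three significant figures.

Mixed concentration C = ΣQC/ΣQ = (11300·0.03700 + 979.0·15.00) / 12280 = 15100/12280 = 1.230 mg/L.

1.23 mg/L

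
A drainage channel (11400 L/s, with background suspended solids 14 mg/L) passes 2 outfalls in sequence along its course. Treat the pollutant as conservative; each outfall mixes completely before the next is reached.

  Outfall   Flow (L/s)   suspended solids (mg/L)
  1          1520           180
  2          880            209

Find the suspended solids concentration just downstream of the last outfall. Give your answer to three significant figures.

Outfall 1: combined Q = 12920 L/s; C = (11400·14.00 + 1520·180.0)/12920 = 33.53 mg/L.
Outfall 2: combined Q = 13800 L/s; C = (12920·33.53 + 880.0·209.0)/13800 = 44.72 mg/L.

44.7 mg/L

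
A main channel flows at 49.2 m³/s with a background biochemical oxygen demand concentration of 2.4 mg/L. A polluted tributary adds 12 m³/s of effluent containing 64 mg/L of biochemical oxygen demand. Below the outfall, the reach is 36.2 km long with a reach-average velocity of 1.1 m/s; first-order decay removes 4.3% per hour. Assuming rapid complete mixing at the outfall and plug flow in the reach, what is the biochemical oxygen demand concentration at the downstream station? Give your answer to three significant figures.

Mass balance: C = (49.20·2.400 + 12.00·64.00) / 61.20 = 886.1/61.20 = 14.48 mg/L.
Travel time t = 36.2·1000 / 1.1 = 32910 s = 9.141 h.
4.3%/h lost → k = −ln(1 − 0.043) = 0.04395 h⁻¹.
Decay over the reach: 14.48·exp(−kt) = 14.48·0.6691 = 9.688 mg/L.

9.69 mg/L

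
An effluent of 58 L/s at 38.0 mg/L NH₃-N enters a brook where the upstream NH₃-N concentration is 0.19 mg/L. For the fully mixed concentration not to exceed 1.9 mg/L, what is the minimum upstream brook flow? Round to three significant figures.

1220 L/s

Set C_mix = 1.9: (Q·0.1900 + 58.00·38.00) / (Q + 58.00) = 1.9
→ Q = 58.00·(38.00 − 1.9)/(1.9 − 0.1900) = 1224 L/s.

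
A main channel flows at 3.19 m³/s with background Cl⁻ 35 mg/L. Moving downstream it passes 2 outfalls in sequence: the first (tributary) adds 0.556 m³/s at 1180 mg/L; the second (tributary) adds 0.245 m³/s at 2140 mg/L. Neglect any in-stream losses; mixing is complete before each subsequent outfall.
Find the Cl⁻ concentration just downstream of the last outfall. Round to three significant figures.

Below outfall 1: Q → 3.746 m³/s, C = (3.190·35.00 + 0.5560·1180)/3.746 = 204.9 mg/L.
Below outfall 2: Q → 3.991 m³/s, C = (3.746·204.9 + 0.2450·2140)/3.991 = 323.7 mg/L.

324 mg/L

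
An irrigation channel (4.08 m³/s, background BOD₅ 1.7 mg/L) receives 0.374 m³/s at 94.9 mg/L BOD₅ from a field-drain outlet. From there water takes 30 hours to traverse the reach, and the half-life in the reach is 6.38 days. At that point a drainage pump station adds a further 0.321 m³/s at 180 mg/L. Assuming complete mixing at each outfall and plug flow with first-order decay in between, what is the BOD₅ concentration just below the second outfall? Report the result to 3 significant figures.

Mixed concentration C = ΣQC/ΣQ = (4.080·1.700 + 0.3740·94.90) / 4.454 = 42.43/4.454 = 9.526 mg/L; combined flow 4.454 m³/s.
Half-life 6.38 d → k = ln 2 / 6.38 = 0.1086 d⁻¹.
Decay over the reach: 9.526·exp(−kt) = 9.526·0.8730 = 8.316 mg/L.
Second outfall: C = (4.454·8.316 + 0.3210·180.0)/4.775 = 19.86 mg/L.

19.9 mg/L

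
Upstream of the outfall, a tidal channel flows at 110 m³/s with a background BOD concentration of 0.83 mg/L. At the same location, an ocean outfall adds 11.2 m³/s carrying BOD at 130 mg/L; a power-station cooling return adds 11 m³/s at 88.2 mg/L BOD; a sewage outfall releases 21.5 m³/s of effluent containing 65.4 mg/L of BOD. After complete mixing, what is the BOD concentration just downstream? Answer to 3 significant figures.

Mixed concentration C = ΣQC/ΣQ = (110.0·0.8300 + 11.20·130.0 + 11.00·88.20 + 21.50·65.40) / 153.7 = 3924/153.7 = 25.53 mg/L.

25.5 mg/L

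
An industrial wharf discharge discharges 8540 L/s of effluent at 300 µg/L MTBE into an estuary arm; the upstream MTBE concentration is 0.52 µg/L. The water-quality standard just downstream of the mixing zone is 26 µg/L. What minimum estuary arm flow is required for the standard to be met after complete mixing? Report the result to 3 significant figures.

Set C_mix = 26: (Q·0.5200 + 8540·300.0) / (Q + 8540) = 26
→ Q = 8540·(300.0 − 26)/(26 − 0.5200) = 91840 L/s.

91800 L/s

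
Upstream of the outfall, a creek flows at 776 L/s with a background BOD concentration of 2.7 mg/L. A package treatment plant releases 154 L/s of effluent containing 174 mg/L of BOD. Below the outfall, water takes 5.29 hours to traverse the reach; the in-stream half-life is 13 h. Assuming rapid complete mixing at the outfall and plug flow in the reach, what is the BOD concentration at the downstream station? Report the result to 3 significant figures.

23.4 mg/L

Mass balance: C = (776.0·2.700 + 154.0·174.0) / 930.0 = 28890/930.0 = 31.07 mg/L.
Half-life 13 h → k = ln 2 / 13 = 0.05332 h⁻¹ = 1.280 d⁻¹.
After decay, C = 31.07 × e^(−kt) = 31.07 × 0.7542 = 23.43 mg/L.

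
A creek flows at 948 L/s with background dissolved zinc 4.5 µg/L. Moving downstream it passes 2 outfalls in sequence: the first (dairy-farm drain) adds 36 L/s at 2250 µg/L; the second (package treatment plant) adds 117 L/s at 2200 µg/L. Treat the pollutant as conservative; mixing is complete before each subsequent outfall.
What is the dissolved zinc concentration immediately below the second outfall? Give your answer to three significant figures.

Below outfall 1: Q → 984.0 L/s, C = (948.0·4.500 + 36.00·2250)/984.0 = 86.65 µg/L.
Below outfall 2: Q → 1101 L/s, C = (984.0·86.65 + 117.0·2200)/1101 = 311.2 µg/L.

311 µg/L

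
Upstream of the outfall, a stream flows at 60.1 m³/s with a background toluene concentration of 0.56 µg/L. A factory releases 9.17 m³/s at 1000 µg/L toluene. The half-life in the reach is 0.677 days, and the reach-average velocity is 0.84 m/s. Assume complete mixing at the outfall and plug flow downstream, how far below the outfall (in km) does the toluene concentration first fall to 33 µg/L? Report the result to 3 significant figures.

Mixed concentration C = ΣQC/ΣQ = (60.10·0.5600 + 9.170·1000) / 69.27 = 9204/69.27 = 132.9 µg/L.
Half-life 0.677 d → k = ln 2 / 0.677 = 1.024 d⁻¹.
Set 132.9·exp(−k·t) = 33 → t = ln(132.9/33)/k = 117500 s = 32.65 h.
Distance = v·t = 0.84·117500 = 98730 m = 98.73 km.

98.7 km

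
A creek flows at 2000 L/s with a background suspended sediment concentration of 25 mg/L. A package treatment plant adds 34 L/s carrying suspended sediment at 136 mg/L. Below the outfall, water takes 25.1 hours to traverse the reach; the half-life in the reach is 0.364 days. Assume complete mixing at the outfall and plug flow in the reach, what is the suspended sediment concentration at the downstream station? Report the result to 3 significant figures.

3.67 mg/L

Conservation of mass: C = (2000·25.00 + 34.00·136.0) / 2034 = 54620/2034 = 26.86 mg/L.
Half-life 0.364 d → k = ln 2 / 0.364 = 1.904 d⁻¹.
Applying C = C₀e^(−kt): 26.86 × 0.1365 = 3.665 mg/L.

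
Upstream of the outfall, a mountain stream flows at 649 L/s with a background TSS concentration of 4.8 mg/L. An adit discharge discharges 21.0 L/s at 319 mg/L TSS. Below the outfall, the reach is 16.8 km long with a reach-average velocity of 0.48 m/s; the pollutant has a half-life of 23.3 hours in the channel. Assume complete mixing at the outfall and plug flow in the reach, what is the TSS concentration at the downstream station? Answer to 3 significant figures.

After mixing, C = (649.0·4.800 + 21.00·319.0) / 670.0 = 9814/670.0 = 14.65 mg/L.
Travel time t = 16.8·1000 / 0.48 = 35000 s = 9.722 h.
Half-life 23.3 h → k = ln 2 / 23.3 = 0.02975 h⁻¹ = 0.7140 d⁻¹.
Decay over the reach: 14.65·exp(−kt) = 14.65·0.7488 = 10.97 mg/L.

11.0 mg/L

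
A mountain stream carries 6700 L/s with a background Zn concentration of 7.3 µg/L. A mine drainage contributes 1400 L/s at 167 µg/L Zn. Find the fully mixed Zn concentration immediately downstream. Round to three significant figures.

Mixed concentration C = ΣQC/ΣQ = (6700·7.300 + 1400·167.0) / 8100 = 282700/8100 = 34.90 µg/L.

34.9 µg/L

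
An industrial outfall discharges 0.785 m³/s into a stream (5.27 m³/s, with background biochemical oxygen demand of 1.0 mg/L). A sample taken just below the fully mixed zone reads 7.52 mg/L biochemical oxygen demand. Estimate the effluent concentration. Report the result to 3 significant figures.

Mass balance: 5.270·1.000 + 0.7850·Cₑ = 6.055·7.520
→ Cₑ = (6.055·7.520 − 5.270·1.000) / 0.7850 = 51.29 mg/L.

51.3 mg/L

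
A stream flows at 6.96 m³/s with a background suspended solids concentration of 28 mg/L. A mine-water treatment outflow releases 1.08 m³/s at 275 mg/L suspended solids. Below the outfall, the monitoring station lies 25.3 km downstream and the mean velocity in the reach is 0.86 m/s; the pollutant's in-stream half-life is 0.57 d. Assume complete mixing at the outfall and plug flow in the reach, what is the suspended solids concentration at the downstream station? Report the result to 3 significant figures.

After mixing, C = (6.960·28.00 + 1.080·275.0) / 8.040 = 491.9/8.040 = 61.18 mg/L.
Travel time t = 25.3·1000 / 0.86 = 29420 s = 8.172 h.
Half-life 0.57 d → k = ln 2 / 0.57 = 1.216 d⁻¹.
After decay, C = 61.18 × e^(−kt) = 61.18 × 0.6610 = 40.44 mg/L.

40.4 mg/L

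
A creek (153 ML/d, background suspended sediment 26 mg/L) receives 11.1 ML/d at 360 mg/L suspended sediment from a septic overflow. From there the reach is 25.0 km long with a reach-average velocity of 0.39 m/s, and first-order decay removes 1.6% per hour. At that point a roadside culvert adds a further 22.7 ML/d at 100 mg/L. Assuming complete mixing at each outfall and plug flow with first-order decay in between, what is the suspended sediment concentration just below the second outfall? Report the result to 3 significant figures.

Mixed concentration C = ΣQC/ΣQ = (153.0·26.00 + 11.10·360.0) / 164.1 = 7974/164.1 = 48.59 mg/L; combined flow 164.1 ML/d.
Travel time t = 25.0·1000 / 0.39 = 64100 s = 17.81 h.
1.6%/h lost → k = −ln(1 − 0.016) = 0.01613 h⁻¹.
Applying C = C₀e^(−kt): 48.59 × 0.7504 = 36.46 mg/L.
At the second outfall, C = (164.1·36.46 + 22.70·100.0) / (164.1 + 22.70) = 44.18 mg/L.

44.2 mg/L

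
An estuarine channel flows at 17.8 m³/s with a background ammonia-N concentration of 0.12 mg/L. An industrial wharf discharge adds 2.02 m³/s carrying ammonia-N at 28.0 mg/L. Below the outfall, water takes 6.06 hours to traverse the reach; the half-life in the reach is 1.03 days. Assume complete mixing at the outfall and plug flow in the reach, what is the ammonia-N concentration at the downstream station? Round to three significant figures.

Mass balance: C = (17.80·0.1200 + 2.020·28.00) / 19.82 = 58.70/19.82 = 2.961 mg/L.
Half-life 1.03 d → k = ln 2 / 1.03 = 0.6730 d⁻¹.
Decay over the reach: 2.961·exp(−kt) = 2.961·0.8437 = 2.499 mg/L.

2.50 mg/L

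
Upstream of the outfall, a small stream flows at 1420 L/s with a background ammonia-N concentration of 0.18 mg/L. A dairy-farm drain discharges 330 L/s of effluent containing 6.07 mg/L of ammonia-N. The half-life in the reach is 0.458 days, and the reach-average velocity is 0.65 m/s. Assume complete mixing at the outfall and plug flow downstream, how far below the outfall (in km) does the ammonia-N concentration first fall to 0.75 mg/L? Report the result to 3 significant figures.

20.1 km

Mixed concentration C = ΣQC/ΣQ = (1420·0.1800 + 330.0·6.070) / 1750 = 2259/1750 = 1.291 mg/L.
Half-life 0.458 d → k = ln 2 / 0.458 = 1.513 d⁻¹.
Set 1.291·exp(−k·t) = 0.75 → t = ln(1.291/0.75)/k = 30990 s = 8.609 h.
Distance = v·t = 0.65·30990 = 20140 m = 20.14 km.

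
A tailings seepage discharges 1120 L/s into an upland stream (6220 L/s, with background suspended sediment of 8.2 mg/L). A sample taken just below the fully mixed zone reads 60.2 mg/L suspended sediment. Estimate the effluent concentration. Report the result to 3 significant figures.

Mass balance: 6220·8.200 + 1120·Cₑ = 7340·60.20
→ Cₑ = (7340·60.20 − 6220·8.200) / 1120 = 349.0 mg/L.

349 mg/L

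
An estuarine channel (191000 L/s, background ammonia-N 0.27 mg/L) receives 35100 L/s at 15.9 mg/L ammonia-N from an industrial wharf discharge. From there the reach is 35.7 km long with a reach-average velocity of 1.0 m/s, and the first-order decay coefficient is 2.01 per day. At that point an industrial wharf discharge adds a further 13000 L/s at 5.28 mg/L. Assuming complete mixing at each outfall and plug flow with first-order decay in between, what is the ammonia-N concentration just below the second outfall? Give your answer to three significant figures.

1.40 mg/L

Mixed concentration C = ΣQC/ΣQ = (191000·0.2700 + 35100·15.90) / 226100 = 609700/226100 = 2.696 mg/L; combined flow 226100 L/s.
Travel time t = 35.7·1000 / 1.0 = 35700 s = 9.917 h.
Applying C = C₀e^(−kt): 2.696 × 0.4358 = 1.175 mg/L.
Second outfall: C = (226100·1.175 + 13000·5.280)/239100 = 1.398 mg/L.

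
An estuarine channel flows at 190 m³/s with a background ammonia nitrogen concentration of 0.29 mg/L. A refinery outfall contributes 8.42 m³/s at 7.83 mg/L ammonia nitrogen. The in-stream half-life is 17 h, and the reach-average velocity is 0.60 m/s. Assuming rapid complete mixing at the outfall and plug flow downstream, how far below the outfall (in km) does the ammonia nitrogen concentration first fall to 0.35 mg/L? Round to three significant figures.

29.4 km

Flow-weighted average: C = (190.0·0.2900 + 8.420·7.830) / 198.4 = 121.0/198.4 = 0.6100 mg/L.
Half-life 17 h → k = ln 2 / 17 = 0.04077 h⁻¹ = 0.9786 d⁻¹.
Set 0.6100·exp(−k·t) = 0.35 → t = ln(0.6100/0.35)/k = 49040 s = 13.62 h.
Distance = v·t = 0.60·49040 = 29430 m = 29.43 km.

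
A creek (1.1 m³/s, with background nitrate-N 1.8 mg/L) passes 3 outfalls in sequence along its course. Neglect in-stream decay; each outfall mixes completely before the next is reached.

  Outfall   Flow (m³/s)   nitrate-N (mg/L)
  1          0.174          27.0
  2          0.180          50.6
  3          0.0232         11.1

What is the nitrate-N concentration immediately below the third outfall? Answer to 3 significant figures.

Outfall 1: combined Q = 1.274 m³/s; C = (1.100·1.800 + 0.1740·27.00)/1.274 = 5.242 mg/L.
Outfall 2: combined Q = 1.454 m³/s; C = (1.274·5.242 + 0.1800·50.60)/1.454 = 10.86 mg/L.
Outfall 3: combined Q = 1.477 m³/s; C = (1.454·10.86 + 0.02320·11.10)/1.477 = 10.86 mg/L.

10.9 mg/L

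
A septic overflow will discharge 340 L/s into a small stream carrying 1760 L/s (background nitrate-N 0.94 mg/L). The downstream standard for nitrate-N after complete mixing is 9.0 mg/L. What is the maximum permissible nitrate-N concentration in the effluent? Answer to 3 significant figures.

50.7 mg/L

At the limit, (Qr·Cr + Qe·Cₑ)/(Qr + Qe) = 9.0:
Cₑ = (2100·9.0 − 1760·0.9400) / 340.0 = 50.72 mg/L.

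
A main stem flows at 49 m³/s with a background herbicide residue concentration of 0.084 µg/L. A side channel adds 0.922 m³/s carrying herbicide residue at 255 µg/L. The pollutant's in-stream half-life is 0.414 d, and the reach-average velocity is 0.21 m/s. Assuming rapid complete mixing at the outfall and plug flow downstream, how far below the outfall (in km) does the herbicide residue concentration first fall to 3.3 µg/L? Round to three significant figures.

Flow-weighted average: C = (49.00·0.08400 + 0.9220·255.0) / 49.92 = 239.2/49.92 = 4.792 µg/L.
Half-life 0.414 d → k = ln 2 / 0.414 = 1.674 d⁻¹.
Set 4.792·exp(−k·t) = 3.3 → t = ln(4.792/3.3)/k = 19250 s = 5.347 h.
Distance = v·t = 0.21·19250 = 4042 m = 4.042 km.

4.04 km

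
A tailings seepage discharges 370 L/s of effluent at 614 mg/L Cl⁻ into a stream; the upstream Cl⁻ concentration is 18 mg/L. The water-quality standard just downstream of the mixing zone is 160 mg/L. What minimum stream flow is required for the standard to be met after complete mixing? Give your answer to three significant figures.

1180 L/s

Set C_mix = 160: (Q·18.00 + 370.0·614.0) / (Q + 370.0) = 160
→ Q = 370.0·(614.0 − 160)/(160 − 18.00) = 1183 L/s.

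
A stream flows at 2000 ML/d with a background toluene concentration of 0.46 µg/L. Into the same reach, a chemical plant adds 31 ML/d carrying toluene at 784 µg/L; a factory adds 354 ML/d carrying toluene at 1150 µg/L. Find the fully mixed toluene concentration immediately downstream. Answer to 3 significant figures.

After mixing, C = (2000·0.4600 + 31.00·784.0 + 354.0·1150) / 2385 = 432300/2385 = 181.3 µg/L.

181 µg/L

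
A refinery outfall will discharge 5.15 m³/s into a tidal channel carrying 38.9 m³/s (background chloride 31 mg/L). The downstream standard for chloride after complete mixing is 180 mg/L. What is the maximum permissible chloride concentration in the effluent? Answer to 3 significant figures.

At the limit, (Qr·Cr + Qe·Cₑ)/(Qr + Qe) = 180:
Cₑ = (44.05·180 − 38.90·31.00) / 5.150 = 1305 mg/L.

1310 mg/L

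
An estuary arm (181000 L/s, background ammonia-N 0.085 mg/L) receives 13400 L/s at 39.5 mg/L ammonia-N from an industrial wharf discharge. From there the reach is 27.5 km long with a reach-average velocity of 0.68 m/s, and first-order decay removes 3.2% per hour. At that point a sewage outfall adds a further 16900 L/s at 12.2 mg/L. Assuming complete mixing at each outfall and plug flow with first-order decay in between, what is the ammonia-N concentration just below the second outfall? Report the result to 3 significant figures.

2.76 mg/L

Conservation of mass: C = (181000·0.08500 + 13400·39.50) / 194400 = 544700/194400 = 2.802 mg/L; combined flow 194400 L/s.
Travel time t = 27.5·1000 / 0.68 = 40440 s = 11.23 h.
3.2%/h lost → k = −ln(1 − 0.032) = 0.03252 h⁻¹.
After decay, C = 2.802 × e^(−kt) = 2.802 × 0.6940 = 1.944 mg/L.
Second outfall: C = (194400·1.944 + 16900·12.20)/211300 = 2.765 mg/L.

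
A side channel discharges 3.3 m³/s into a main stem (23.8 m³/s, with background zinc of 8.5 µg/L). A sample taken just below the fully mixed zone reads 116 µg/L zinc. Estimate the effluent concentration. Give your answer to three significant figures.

Mass balance: 23.80·8.500 + 3.300·Cₑ = 27.10·116.0
→ Cₑ = (27.10·116.0 − 23.80·8.500) / 3.300 = 891.3 µg/L.

891 µg/L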